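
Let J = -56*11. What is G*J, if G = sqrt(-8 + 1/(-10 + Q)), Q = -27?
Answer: -1848*I*sqrt(1221)/37 ≈ -1745.3*I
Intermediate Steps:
G = 3*I*sqrt(1221)/37 (G = sqrt(-8 + 1/(-10 - 27)) = sqrt(-8 + 1/(-37)) = sqrt(-8 - 1/37) = sqrt(-297/37) = 3*I*sqrt(1221)/37 ≈ 2.8332*I)
J = -616
G*J = (3*I*sqrt(1221)/37)*(-616) = -1848*I*sqrt(1221)/37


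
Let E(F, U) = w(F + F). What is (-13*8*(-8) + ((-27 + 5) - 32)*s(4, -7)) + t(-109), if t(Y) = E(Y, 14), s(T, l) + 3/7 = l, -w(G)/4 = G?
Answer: 14736/7 ≈ 2105.1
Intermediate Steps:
w(G) = -4*G
s(T, l) = -3/7 + l
E(F, U) = -8*F (E(F, U) = -4*(F + F) = -8*F)
t(Y) = -8*Y
(-13*8*(-8) + ((-27 + 5) - 32)*s(4, -7)) + t(-109) = (-13*8*(-8) + ((-27 + 5) - 32)*(-3/7 - 7)) - 8*(-109) = (-104*(-8) + (-22 - 32)*(-52/7)) + 872 = (832 - 54*(-52/7)) + 872 = (832 + 2808/7) + 872 = 8632/7 + 872 = 14736/7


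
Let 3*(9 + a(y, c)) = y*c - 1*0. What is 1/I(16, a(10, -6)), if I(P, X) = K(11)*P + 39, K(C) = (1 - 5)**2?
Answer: 1/295 ≈ 0.0033898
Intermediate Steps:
a(y, c) = -9 + c*y/3 (a(y, c) = -9 + (y*c - 1*0)/3 = -9 + (c*y + 0)/3 = -9 + (c*y)/3 = -9 + c*y/3)
K(C) = 16 (K(C) = (-4)**2 = 16)
I(P, X) = 39 + 16*P (I(P, X) = 16*P + 39 = 39 + 16*P)
1/I(16, a(10, -6)) = 1/(39 + 16*16) = 1/(39 + 256) = 1/295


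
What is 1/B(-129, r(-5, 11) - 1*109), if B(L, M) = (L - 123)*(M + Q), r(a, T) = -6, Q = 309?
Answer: -1/48888 ≈ -2.0455e-5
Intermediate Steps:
B(L, M) = (-123 + L)*(309 + M) (B(L, M) = (L - 123)*(M + 309) = (-123 + L)*(309 + M))
1/B(-129, r(-5, 11) - 1*109) = 1/(-38007 - 123*(-6 - 1*109) + 309*(-129) - 129*(-6 - 1*109)) = 1/(-38007 - 123*(-6 - 109) - 39861 - 129*(-6 - 109)) = 1/(-38007 - 123*(-115) - 39861 - 129*(-115)) = 1/(-38007 + 14145 - 39861 + 14835) = 1/(-48888) = -1/48888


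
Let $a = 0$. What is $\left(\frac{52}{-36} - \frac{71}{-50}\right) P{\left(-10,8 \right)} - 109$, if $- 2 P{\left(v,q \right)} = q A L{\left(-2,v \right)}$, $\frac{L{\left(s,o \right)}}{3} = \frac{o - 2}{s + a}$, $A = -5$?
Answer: $- \frac{589}{5} \approx -117.8$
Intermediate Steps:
$L{\left(s,o \right)} = \frac{3 \left(-2 + o\right)}{s}$ ($L{\left(s,o \right)} = 3 \frac{o - 2}{s + 0} = 3 \frac{-2 + o}{s} = \frac{3 \left(-2 + o\right)}{s}$)
$P{\left(v,q \right)} = \frac{5 q \left(3 - \frac{3 v}{2}\right)}{2}$ ($P{\left(v,q \right)} = - \frac{q \left(-5\right) \frac{3 \left(-2 + v\right)}{-2}}{2} = - \frac{- 5 q 3 \left(- \frac{1}{2}\right) \left(-2 + v\right)}{2} = - \frac{- 5 q \left(3 - \frac{3 v}{2}\right)}{2} = - \frac{\left(-5\right) q \left(3 - \frac{3 v}{2}\right)}{2} = \frac{5 q \left(3 - \frac{3 v}{2}\right)}{2}$)
$\left(\frac{52}{-36} - \frac{71}{-50}\right) P{\left(-10,8 \right)} - 109 = \left(\frac{52}{-36} - \frac{71}{-50}\right) \frac{15}{4} \cdot 8 \left(2 - -10\right) - 109 = \left(52 \left(- \frac{1}{36}\right) - - \frac{71}{50}\right) \frac{15}{4} \cdot 8 \left(2 + 10\right) - 109 = \left(- \frac{13}{9} + \frac{71}{50}\right) \frac{15}{4} \cdot 8 \cdot 12 - 109 = \left(- \frac{11}{450}\right) 360 - 109 = - \frac{44}{5} - 109 = - \frac{589}{5}$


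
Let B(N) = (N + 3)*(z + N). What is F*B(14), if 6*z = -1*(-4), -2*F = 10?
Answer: -3740/3 ≈ -1246.7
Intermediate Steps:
F = -5 (F = -1/2*10 = -5)
z = 2/3 (z = (-1*(-4))/6 = (1/6)*4 = 2/3 ≈ 0.66667)
B(N) = (3 + N)*(2/3 + N) (B(N) = (N + 3)*(2/3 + N) = (3 + N)*(2/3 + N))
F*B(14) = -5*(2 + 14**2 + (11/3)*14) = -5*(2 + 196 + 154/3) = -5*748/3 = -3740/3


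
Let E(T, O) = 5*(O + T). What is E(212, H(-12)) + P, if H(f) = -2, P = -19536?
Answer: -18486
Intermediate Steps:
E(T, O) = 5*O + 5*T
E(212, H(-12)) + P = (5*(-2) + 5*212) - 19536 = (-10 + 1060) - 19536 = 1050 - 19536 = -18486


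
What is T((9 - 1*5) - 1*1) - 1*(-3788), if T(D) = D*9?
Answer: 3815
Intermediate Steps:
T(D) = 9*D
T((9 - 1*5) - 1*1) - 1*(-3788) = 9*((9 - 1*5) - 1*1) - 1*(-3788) = 9*((9 - 5) - 1) + 3788 = 9*(4 - 1) + 3788 = 9*3 + 3788 = 27 + 3788 = 3815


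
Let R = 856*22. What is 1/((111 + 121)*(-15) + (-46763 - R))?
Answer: -1/69075 ≈ -1.4477e-5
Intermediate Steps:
R = 18832
1/((111 + 121)*(-15) + (-46763 - R)) = 1/((111 + 121)*(-15) + (-46763 - 1*18832)) = 1/(232*(-15) + (-46763 - 18832)) = 1/(-3480 - 65595) = 1/(-69075) = -1/69075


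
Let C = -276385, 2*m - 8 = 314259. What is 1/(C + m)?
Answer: -2/238503 ≈ -8.3856e-6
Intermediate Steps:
m = 314267/2 (m = 4 + (½)*314259 = 4 + 314259/2 = 314267/2 ≈ 1.5713e+5)
1/(C + m) = 1/(-276385 + 314267/2) = 1/(-238503/2) = -2/238503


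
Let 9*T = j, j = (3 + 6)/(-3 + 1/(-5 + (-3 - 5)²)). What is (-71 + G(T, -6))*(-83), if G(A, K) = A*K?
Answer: 503893/88 ≈ 5726.1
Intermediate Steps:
j = -531/176 (j = 9/(-3 + 1/(-5 + (-8)²)) = 9/(-3 + 1/(-5 + 64)) = 9/(-3 + 1/59) = 9/(-176/59) = 9*(-59/176) = -531/176 ≈ -3.0170)
T = -59/176 (T = (⅑)*(-531/176) = -59/176 ≈ -0.33523)
(-71 + G(T, -6))*(-83) = (-71 - 59/176*(-6))*(-83) = (-71 + 177/88)*(-83) = -6071/88*(-83) = 503893/88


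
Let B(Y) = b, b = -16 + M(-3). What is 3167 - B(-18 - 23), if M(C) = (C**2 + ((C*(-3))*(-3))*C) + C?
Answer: 3096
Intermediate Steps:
M(C) = C + 10*C**2 (M(C) = (C**2 + (-3*C*(-3))*C) + C = (C**2 + (9*C)*C) + C = (C**2 + 9*C**2) + C = 10*C**2 + C = C + 10*C**2)
b = 71 (b = -16 - 3*(1 + 10*(-3)) = -16 - 3*(1 - 30) = -16 - 3*(-29) = -16 + 87 = 71)
B(Y) = 71
3167 - B(-18 - 23) = 3167 - 1*71 = 3167 - 71 = 3096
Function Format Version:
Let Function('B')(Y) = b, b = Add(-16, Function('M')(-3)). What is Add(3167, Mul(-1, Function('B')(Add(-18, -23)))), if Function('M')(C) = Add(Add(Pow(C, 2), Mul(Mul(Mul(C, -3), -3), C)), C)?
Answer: 3096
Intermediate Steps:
Function('M')(C) = Add(C, Mul(10, Pow(C, 2))) (Function('M')(C) = Add(Add(Pow(C, 2), Mul(Mul(Mul(-3, C), -3), C)), C) = Add(Add(Pow(C, 2), Mul(Mul(9, C), C)), C) = Add(Add(Pow(C, 2), Mul(9, Pow(C, 2))), C) = Add(Mul(10, Pow(C, 2)), C) = Add(C, Mul(10, Pow(C, 2))))
b = 71 (b = Add(-16, Mul(-3, Add(1, Mul(10, -3)))) = Add(-16, Mul(-3, Add(1, -30))) = Add(-16, Mul(-3, -29)) = Add(-16, 87) = 71)
Function('B')(Y) = 71
Add(3167, Mul(-1, Function('B')(Add(-18, -23)))) = Add(3167, Mul(-1, 71)) = Add(3167, -71) = 3096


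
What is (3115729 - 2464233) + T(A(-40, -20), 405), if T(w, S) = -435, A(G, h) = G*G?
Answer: 651061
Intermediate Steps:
A(G, h) = G**2
(3115729 - 2464233) + T(A(-40, -20), 405) = (3115729 - 2464233) - 435 = 651496 - 435 = 651061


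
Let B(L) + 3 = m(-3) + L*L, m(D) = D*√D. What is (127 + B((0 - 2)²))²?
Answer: 19573 - 840*I*√3 ≈ 19573.0 - 1454.9*I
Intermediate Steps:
m(D) = D^(3/2)
B(L) = -3 + L² - 3*I*√3 (B(L) = -3 + ((-3)^(3/2) + L*L) = -3 + (-3*I*√3 + L²) = -3 + (L² - 3*I*√3) = -3 + L² - 3*I*√3)
(127 + B((0 - 2)²))² = (127 + (-3 + ((0 - 2)²)² - 3*I*√3))² = (127 + (-3 + ((-2)²)² - 3*I*√3))² = (127 + (-3 + 4² - 3*I*√3))² = (127 + (-3 + 16 - 3*I*√3))² = (127 + (13 - 3*I*√3))² = (140 - 3*I*√3)²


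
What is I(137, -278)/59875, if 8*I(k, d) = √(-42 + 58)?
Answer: 1/119750 ≈ 8.3507e-6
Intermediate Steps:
I(k, d) = ½ (I(k, d) = √(-42 + 58)/8 = √16/8 = (⅛)*4 = ½)
I(137, -278)/59875 = (½)/59875 = (½)*(1/59875) = 1/119750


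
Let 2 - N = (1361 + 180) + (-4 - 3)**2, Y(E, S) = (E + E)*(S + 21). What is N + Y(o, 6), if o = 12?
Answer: -940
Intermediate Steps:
Y(E, S) = 2*E*(21 + S) (Y(E, S) = (2*E)*(21 + S) = 2*E*(21 + S))
N = -1588 (N = 2 - ((1361 + 180) + (-4 - 3)**2) = 2 - (1541 + (-7)**2) = 2 - (1541 + 49) = 2 - 1*1590 = 2 - 1590 = -1588)
N + Y(o, 6) = -1588 + 2*12*(21 + 6) = -1588 + 2*12*27 = -1588 + 648 = -940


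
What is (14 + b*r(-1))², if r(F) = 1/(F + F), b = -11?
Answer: 1521/4 ≈ 380.25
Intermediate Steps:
r(F) = 1/(2*F)
(14 + b*r(-1))² = (14 - 11/(2*(-1)))² = (14 - 11*(-1)/2)² = (14 - 11*(-½))² = (14 + 11/2)² = (39/2)² = 1521/4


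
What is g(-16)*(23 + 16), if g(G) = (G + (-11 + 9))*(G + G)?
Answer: 22464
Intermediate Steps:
g(G) = 2*G*(-2 + G) (g(G) = (G - 2)*(2*G) = (-2 + G)*(2*G) = 2*G*(-2 + G))
g(-16)*(23 + 16) = (2*(-16)*(-2 - 16))*(23 + 16) = (2*(-16)*(-18))*39 = 576*39 = 22464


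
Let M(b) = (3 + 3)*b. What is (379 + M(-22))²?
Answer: 61009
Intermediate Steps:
M(b) = 6*b
(379 + M(-22))² = (379 + 6*(-22))² = (379 - 132)² = 247² = 61009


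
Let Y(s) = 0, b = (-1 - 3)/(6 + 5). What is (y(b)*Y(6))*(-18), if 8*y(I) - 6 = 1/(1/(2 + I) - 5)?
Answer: 0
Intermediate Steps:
b = -4/11 ≈ -0.36364
y(I) = 3/4 + 1/(8*(-5 + 1/(2 + I))) (y(I) = 3/4 + 1/(8*(1/(2 + I) - 5)) = 3/4 + 1/(8*(-5 + 1/(2 + I))))
(y(b)*Y(6))*(-18) = (((52 + 29*(-4/11))/(8*(9 + 5*(-4/11))))*0)*(-18) = (((52 - 116/11)/(8*(9 - 20/11)))*0)*(-18) = (((1/8)*(456/11)/(79/11))*0)*(-18) = (((1/8)*(11/79)*(456/11))*0)*(-18) = ((57/79)*0)*(-18) = 0*(-18) = 0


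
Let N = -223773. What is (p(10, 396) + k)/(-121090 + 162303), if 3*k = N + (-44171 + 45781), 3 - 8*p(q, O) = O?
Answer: -1778483/989112 ≈ -1.7981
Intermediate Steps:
p(q, O) = 3/8 - O/8
k = -222163/3 (k = (-223773 + (-44171 + 45781))/3 = (-223773 + 1610)/3 = (1/3)*(-222163) = -222163/3 ≈ -74054.)
(p(10, 396) + k)/(-121090 + 162303) = ((3/8 - 1/8*396) - 222163/3)/(-121090 + 162303) = ((3/8 - 99/2) - 222163/3)/41213 = (-393/8 - 222163/3)*(1/41213) = -1778483/24*1/41213 = -1778483/989112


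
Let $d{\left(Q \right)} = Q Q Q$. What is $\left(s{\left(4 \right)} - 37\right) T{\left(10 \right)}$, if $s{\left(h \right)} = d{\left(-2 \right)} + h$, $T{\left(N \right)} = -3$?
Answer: $123$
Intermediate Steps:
$d{\left(Q \right)} = Q^{3}$ ($d{\left(Q \right)} = Q^{2} Q = Q^{3}$)
$s{\left(h \right)} = -8 + h$ ($s{\left(h \right)} = \left(-2\right)^{3} + h = -8 + h$)
$\left(s{\left(4 \right)} - 37\right) T{\left(10 \right)} = \left(\left(-8 + 4\right) - 37\right) \left(-3\right) = \left(-4 - 37\right) \left(-3\right) = \left(-41\right) \left(-3\right) = 123$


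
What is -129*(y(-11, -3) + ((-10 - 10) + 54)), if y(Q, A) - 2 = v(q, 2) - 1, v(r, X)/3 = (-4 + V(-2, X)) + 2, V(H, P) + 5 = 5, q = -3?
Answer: -3741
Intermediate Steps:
V(H, P) = 0 (V(H, P) = -5 + 5 = 0)
v(r, X) = -6 (v(r, X) = 3*((-4 + 0) + 2) = 3*(-4 + 2) = 3*(-2) = -6)
y(Q, A) = -5 (y(Q, A) = 2 + (-6 - 1) = 2 - 7 = -5)
-129*(y(-11, -3) + ((-10 - 10) + 54)) = -129*(-5 + ((-10 - 10) + 54)) = -129*(-5 + (-20 + 54)) = -129*(-5 + 34) = -129*29 = -3741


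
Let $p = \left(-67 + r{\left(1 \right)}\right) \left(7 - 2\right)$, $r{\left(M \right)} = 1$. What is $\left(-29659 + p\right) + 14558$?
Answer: $-15431$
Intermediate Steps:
$p = -330$ ($p = \left(-67 + 1\right) \left(7 - 2\right) = \left(-66\right) 5 = -330$)
$\left(-29659 + p\right) + 14558 = \left(-29659 - 330\right) + 14558 = -29989 + 14558 = -15431$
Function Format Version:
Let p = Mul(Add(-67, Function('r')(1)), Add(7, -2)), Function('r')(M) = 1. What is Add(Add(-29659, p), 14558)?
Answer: -15431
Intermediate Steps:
p = -330 (p = Mul(Add(-67, 1), Add(7, -2)) = Mul(-66, 5) = -330)
Add(Add(-29659, p), 14558) = Add(Add(-29659, -330), 14558) = Add(-29989, 14558) = -15431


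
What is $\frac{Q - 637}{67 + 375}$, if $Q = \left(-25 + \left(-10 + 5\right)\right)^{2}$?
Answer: $\frac{263}{442} \approx 0.59502$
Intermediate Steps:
$Q = 900$ ($Q = \left(-25 - 5\right)^{2} = \left(-30\right)^{2} = 900$)
$\frac{Q - 637}{67 + 375} = \frac{900 - 637}{67 + 375} = \frac{263}{442}$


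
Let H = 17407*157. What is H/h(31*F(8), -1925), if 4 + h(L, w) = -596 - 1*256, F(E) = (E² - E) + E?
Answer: -2732899/856 ≈ -3192.6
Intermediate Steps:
F(E) = E²
h(L, w) = -856 (h(L, w) = -4 + (-596 - 1*256) = -4 + (-596 - 256) = -4 - 852 = -856)
H = 2732899
H/h(31*F(8), -1925) = 2732899/(-856) = 2732899*(-1/856) = -2732899/856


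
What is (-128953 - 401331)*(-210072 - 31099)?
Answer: 127889122564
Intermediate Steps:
(-128953 - 401331)*(-210072 - 31099) = -530284*(-241171) = 127889122564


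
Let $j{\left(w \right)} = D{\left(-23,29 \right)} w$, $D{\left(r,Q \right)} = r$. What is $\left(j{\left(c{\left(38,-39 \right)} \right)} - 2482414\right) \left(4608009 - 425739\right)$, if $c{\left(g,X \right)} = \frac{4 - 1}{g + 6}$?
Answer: $- \frac{228406907483475}{22} \approx -1.0382 \cdot 10^{13}$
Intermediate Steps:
$c{\left(g,X \right)} = \frac{3}{6 + g}$
$j{\left(w \right)} = - 23 w$
$\left(j{\left(c{\left(38,-39 \right)} \right)} - 2482414\right) \left(4608009 - 425739\right) = \left(- 23 \frac{3}{6 + 38} - 2482414\right) \left(4608009 - 425739\right) = \left(- 23 \cdot \frac{3}{44} - 2482414\right) 4182270 = \left(- 23 \cdot 3 \cdot \frac{1}{44} - 2482414\right) 4182270 = \left(\left(-23\right) \frac{3}{44} - 2482414\right) 4182270 = \left(- \frac{69}{44} - 2482414\right) 4182270 = \left(- \frac{109226285}{44}\right) 4182270 = - \frac{228406907483475}{22}$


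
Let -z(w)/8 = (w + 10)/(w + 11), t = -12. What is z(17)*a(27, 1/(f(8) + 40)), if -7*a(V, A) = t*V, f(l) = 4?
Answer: -17496/49 ≈ -357.06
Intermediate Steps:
a(V, A) = 12*V/7 (a(V, A) = -(-12)*V/7 = 12*V/7)
z(w) = -8*(10 + w)/(11 + w) (z(w) = -8*(w + 10)/(w + 11) = -8*(10 + w)/(11 + w))
z(17)*a(27, 1/(f(8) + 40)) = (8*(-10 - 1*17)/(11 + 17))*((12/7)*27) = (8*(-10 - 17)/28)*(324/7) = (8*(1/28)*(-27))*(324/7) = -54/7*324/7 = -17496/49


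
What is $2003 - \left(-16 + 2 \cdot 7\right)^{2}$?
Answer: $1999$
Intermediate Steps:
$2003 - \left(-16 + 2 \cdot 7\right)^{2} = 2003 - \left(-16 + 14\right)^{2} = 2003 - \left(-2\right)^{2} = 2003 - 4 = 1999$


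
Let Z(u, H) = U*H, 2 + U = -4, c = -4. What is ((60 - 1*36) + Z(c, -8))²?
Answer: 5184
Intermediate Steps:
U = -6 (U = -2 - 4 = -6)
Z(u, H) = -6*H
((60 - 1*36) + Z(c, -8))² = ((60 - 1*36) - 6*(-8))² = ((60 - 36) + 48)² = (24 + 48)² = 72² = 5184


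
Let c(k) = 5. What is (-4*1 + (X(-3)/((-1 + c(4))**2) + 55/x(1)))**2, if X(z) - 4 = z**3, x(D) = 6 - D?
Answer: 7921/256 ≈ 30.941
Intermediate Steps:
X(z) = 4 + z**3
(-4*1 + (X(-3)/((-1 + c(4))**2) + 55/x(1)))**2 = (-4*1 + ((4 + (-3)**3)/((-1 + 5)**2) + 55/(6 - 1*1)))**2 = (-4 + ((4 - 27)/(4**2) + 55/(6 - 1)))**2 = (-4 + (-23/16 + 55/5))**2 = (-4 + (-23*1/16 + 55*(1/5)))**2 = (-4 + (-23/16 + 11))**2 = (-4 + 153/16)**2 = (89/16)**2 = 7921/256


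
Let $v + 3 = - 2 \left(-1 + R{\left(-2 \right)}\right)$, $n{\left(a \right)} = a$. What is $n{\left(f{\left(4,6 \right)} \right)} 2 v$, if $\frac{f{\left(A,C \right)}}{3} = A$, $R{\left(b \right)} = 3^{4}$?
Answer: $-3912$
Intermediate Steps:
$R{\left(b \right)} = 81$
$f{\left(A,C \right)} = 3 A$
$v = -163$ ($v = -3 - 2 \left(-1 + 81\right) = -3 - 160 = -163$)
$n{\left(f{\left(4,6 \right)} \right)} 2 v = 3 \cdot 4 \cdot 2 \left(-163\right) = 12 \cdot 2 \left(-163\right) = 24 \left(-163\right) = -3912$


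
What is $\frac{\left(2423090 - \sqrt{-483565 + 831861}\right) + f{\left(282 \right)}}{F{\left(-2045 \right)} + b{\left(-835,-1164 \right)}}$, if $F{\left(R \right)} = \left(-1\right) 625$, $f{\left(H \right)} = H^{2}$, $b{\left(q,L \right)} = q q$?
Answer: $\frac{1251307}{348300} - \frac{\sqrt{87074}}{348300} \approx 3.5918$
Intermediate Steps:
$b{\left(q,L \right)} = q^{2}$
$F{\left(R \right)} = -625$
$\frac{\left(2423090 - \sqrt{-483565 + 831861}\right) + f{\left(282 \right)}}{F{\left(-2045 \right)} + b{\left(-835,-1164 \right)}} = \frac{\left(2423090 - \sqrt{-483565 + 831861}\right) + 282^{2}}{-625 + \left(-835\right)^{2}} = \frac{\left(2423090 - \sqrt{348296}\right) + 79524}{-625 + 697225} = \frac{\left(2423090 - 2 \sqrt{87074}\right) + 79524}{696600} = \left(\left(2423090 - 2 \sqrt{87074}\right) + 79524\right) \frac{1}{696600} = \left(2502614 - 2 \sqrt{87074}\right) \frac{1}{696600} = \frac{1251307}{348300} - \frac{\sqrt{87074}}{348300}$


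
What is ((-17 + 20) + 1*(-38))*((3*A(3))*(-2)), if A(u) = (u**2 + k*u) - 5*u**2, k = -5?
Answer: -10710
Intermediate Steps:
A(u) = -5*u - 4*u**2 (A(u) = (u**2 - 5*u) - 5*u**2 = -5*u - 4*u**2)
((-17 + 20) + 1*(-38))*((3*A(3))*(-2)) = ((-17 + 20) + 1*(-38))*((3*(-1*3*(5 + 4*3)))*(-2)) = (3 - 38)*((3*(-1*3*(5 + 12)))*(-2)) = -35*3*(-1*3*17)*(-2) = -35*3*(-51)*(-2) = -(-5355)*(-2) = -35*306 = -10710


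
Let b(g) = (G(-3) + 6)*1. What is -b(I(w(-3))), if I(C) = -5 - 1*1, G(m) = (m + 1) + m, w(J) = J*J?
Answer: -1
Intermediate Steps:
w(J) = J**2
G(m) = 1 + 2*m (G(m) = (1 + m) + m = 1 + 2*m)
I(C) = -6 (I(C) = -5 - 1 = -6)
b(g) = 1 (b(g) = ((1 + 2*(-3)) + 6)*1 = ((1 - 6) + 6)*1 = (-5 + 6)*1 = 1*1 = 1)
-b(I(w(-3))) = -1*1 = -1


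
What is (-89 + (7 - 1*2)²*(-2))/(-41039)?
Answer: 139/41039 ≈ 0.0033870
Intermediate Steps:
(-89 + (7 - 1*2)²*(-2))/(-41039) = (-89 + (7 - 2)²*(-2))*(-1/41039) = (-89 + 5²*(-2))*(-1/41039) = (-89 + 25*(-2))*(-1/41039) = (-89 - 50)*(-1/41039) = -139*(-1/41039) = 139/41039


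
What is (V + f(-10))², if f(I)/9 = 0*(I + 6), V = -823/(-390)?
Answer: 677329/152100 ≈ 4.4532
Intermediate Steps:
V = 823/390 (V = -823*(-1/390) = 823/390 ≈ 2.1103)
f(I) = 0 (f(I) = 9*(0*(I + 6)) = 9*(0*(6 + I)) = 9*0 = 0)
(V + f(-10))² = (823/390 + 0)² = (823/390)² = 677329/152100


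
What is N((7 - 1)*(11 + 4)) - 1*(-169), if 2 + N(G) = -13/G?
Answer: 15017/90 ≈ 166.86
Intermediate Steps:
N(G) = -2 - 13/G
N((7 - 1)*(11 + 4)) - 1*(-169) = (-2 - 13*1/((7 - 1)*(11 + 4))) - 1*(-169) = (-2 - 13/(6*15)) + 169 = (-2 - 13/90) + 169 = -193/90 + 169 = 15017/90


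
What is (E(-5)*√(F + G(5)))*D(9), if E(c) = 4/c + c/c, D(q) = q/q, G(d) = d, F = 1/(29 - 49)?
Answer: 3*√55/50 ≈ 0.44497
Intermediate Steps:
F = -1/20 (F = 1/(-20) = -1/20 ≈ -0.050000)
D(q) = 1
E(c) = 1 + 4/c (E(c) = 4/c + 1 = 1 + 4/c)
(E(-5)*√(F + G(5)))*D(9) = (((4 - 5)/(-5))*√(-1/20 + 5))*1 = ((-⅕*(-1))*√(99/20))*1 = ((3*√55/10)/5)*1 = (3*√55/50)*1 = 3*√55/50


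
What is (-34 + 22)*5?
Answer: -60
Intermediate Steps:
(-34 + 22)*5 = -12*5 = -60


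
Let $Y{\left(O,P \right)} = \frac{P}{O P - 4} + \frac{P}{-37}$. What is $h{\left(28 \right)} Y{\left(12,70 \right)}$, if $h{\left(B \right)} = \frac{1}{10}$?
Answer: $- \frac{5593}{30932} \approx -0.18082$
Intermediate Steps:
$h{\left(B \right)} = \frac{1}{10}$
$Y{\left(O,P \right)} = - \frac{P}{37} + \frac{P}{-4 + O P}$ ($Y{\left(O,P \right)} = \frac{P}{-4 + O P} + P \left(- \frac{1}{37}\right) = \frac{P}{-4 + O P} - \frac{P}{37} = - \frac{P}{37} + \frac{P}{-4 + O P}$)
$h{\left(28 \right)} Y{\left(12,70 \right)} = \frac{\frac{1}{37} \cdot 70 \frac{1}{-4 + 12 \cdot 70} \left(41 - 12 \cdot 70\right)}{10} = \frac{\frac{1}{37} \cdot 70 \frac{1}{-4 + 840} \left(41 - 840\right)}{10} = \frac{\frac{1}{37} \cdot 70 \cdot \frac{1}{836} \left(-799\right)}{10} = \frac{1}{10} \left(- \frac{27965}{15466}\right) = - \frac{5593}{30932}$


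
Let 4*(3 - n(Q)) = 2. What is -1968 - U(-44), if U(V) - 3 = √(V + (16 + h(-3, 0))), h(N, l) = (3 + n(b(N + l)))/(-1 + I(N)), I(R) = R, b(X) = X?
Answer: -1971 - I*√470/4 ≈ -1971.0 - 5.4199*I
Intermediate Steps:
n(Q) = 5/2 (n(Q) = 3 - ¼*2 = 3 - ½ = 5/2)
h(N, l) = 11/(2*(-1 + N)) (h(N, l) = (3 + 5/2)/(-1 + N) = 11/(2*(-1 + N)))
U(V) = 3 + √(117/8 + V) (U(V) = 3 + √(V + (16 + 11/(2*(-1 - 3)))) = 3 + √(V + (16 + (11/2)/(-4))) = 3 + √(V + (16 + (11/2)*(-¼))) = 3 + √(V + (16 - 11/8)) = 3 + √(V + 117/8) = 3 + √(117/8 + V))
-1968 - U(-44) = -1968 - (3 + √(234 + 16*(-44))/4) = -1968 - (3 + √(234 - 704)/4) = -1968 - (3 + √(-470)/4) = -1968 - (3 + (I*√470)/4) = -1968 - (3 + I*√470/4) = -1968 + (-3 - I*√470/4) = -1971 - I*√470/4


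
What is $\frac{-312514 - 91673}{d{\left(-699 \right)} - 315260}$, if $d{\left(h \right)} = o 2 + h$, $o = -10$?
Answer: $\frac{404187}{315979} \approx 1.2792$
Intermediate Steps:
$d{\left(h \right)} = -20 + h$ ($d{\left(h \right)} = \left(-10\right) 2 + h = -20 + h$)
$\frac{-312514 - 91673}{d{\left(-699 \right)} - 315260} = \frac{-312514 - 91673}{\left(-20 - 699\right) - 315260} = - \frac{404187}{-719 - 315260} = - \frac{404187}{-315979} = \left(-404187\right) \left(- \frac{1}{315979}\right) = \frac{404187}{315979}$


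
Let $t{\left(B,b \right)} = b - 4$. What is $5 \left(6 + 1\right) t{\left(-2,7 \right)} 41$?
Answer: $4305$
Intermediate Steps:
$t{\left(B,b \right)} = -4 + b$ ($t{\left(B,b \right)} = b - 4 = -4 + b$)
$5 \left(6 + 1\right) t{\left(-2,7 \right)} 41 = 5 \left(6 + 1\right) \left(-4 + 7\right) 41 = 5 \cdot 7 \cdot 3 \cdot 41 = 35 \cdot 3 \cdot 41 = 105 \cdot 41 = 4305$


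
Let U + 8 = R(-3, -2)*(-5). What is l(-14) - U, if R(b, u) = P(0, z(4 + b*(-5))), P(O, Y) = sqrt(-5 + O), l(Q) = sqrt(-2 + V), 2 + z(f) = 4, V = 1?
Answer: 8 + I + 5*I*sqrt(5) ≈ 8.0 + 12.18*I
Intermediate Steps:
z(f) = 2 (z(f) = -2 + 4 = 2)
l(Q) = I (l(Q) = sqrt(-2 + 1) = sqrt(-1) = I)
R(b, u) = I*sqrt(5) (R(b, u) = sqrt(-5 + 0) = sqrt(-5) = I*sqrt(5))
U = -8 - 5*I*sqrt(5) (U = -8 + (I*sqrt(5))*(-5) = -8 - 5*I*sqrt(5) ≈ -8.0 - 11.18*I)
l(-14) - U = I - (-8 - 5*I*sqrt(5)) = I + (8 + 5*I*sqrt(5)) = 8 + I + 5*I*sqrt(5)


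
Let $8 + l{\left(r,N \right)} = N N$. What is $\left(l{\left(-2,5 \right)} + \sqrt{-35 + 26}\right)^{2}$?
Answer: $280 + 102 i \approx 280.0 + 102.0 i$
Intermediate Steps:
$l{\left(r,N \right)} = -8 + N^{2}$ ($l{\left(r,N \right)} = -8 + N N = -8 + N^{2}$)
$\left(l{\left(-2,5 \right)} + \sqrt{-35 + 26}\right)^{2} = \left(\left(-8 + 5^{2}\right) + \sqrt{-35 + 26}\right)^{2} = \left(\left(-8 + 25\right) + \sqrt{-9}\right)^{2} = \left(17 + 3 i\right)^{2}$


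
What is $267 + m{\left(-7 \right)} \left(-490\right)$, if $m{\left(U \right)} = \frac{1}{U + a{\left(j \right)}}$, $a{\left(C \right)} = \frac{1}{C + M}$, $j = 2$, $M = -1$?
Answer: $\frac{1046}{3} \approx 348.67$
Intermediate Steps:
$a{\left(C \right)} = \frac{1}{-1 + C}$ ($a{\left(C \right)} = \frac{1}{C - 1} = \frac{1}{-1 + C}$)
$m{\left(U \right)} = \frac{1}{1 + U}$ ($m{\left(U \right)} = \frac{1}{U + \frac{1}{-1 + 2}} = \frac{1}{U + 1^{-1}} = \frac{1}{U + 1} = \frac{1}{1 + U}$)
$267 + m{\left(-7 \right)} \left(-490\right) = 267 + \frac{1}{1 - 7} \left(-490\right) = 267 + \frac{1}{-6} \left(-490\right) = 267 - - \frac{245}{3} = 267 + \frac{245}{3} = \frac{1046}{3}$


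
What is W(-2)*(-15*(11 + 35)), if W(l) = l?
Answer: 1380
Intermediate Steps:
W(-2)*(-15*(11 + 35)) = -(-30)*(11 + 35) = -(-30)*46 = -2*(-690) = 1380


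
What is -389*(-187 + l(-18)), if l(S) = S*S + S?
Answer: -46291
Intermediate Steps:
l(S) = S + S**2 (l(S) = S**2 + S = S + S**2)
-389*(-187 + l(-18)) = -389*(-187 - 18*(1 - 18)) = -389*(-187 - 18*(-17)) = -389*(-187 + 306) = -389*119 = -46291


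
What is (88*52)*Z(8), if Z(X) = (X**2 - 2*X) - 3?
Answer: 205920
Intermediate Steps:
Z(X) = -3 + X**2 - 2*X
(88*52)*Z(8) = (88*52)*(-3 + 8**2 - 2*8) = 4576*(-3 + 64 - 16) = 4576*45 = 205920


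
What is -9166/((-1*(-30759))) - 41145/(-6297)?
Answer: 402620251/64563141 ≈ 6.2361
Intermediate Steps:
-9166/((-1*(-30759))) - 41145/(-6297) = -9166/30759 - 41145*(-1/6297) = -9166*1/30759 + 13715/2099 = -9166/30759 + 13715/2099 = 402620251/64563141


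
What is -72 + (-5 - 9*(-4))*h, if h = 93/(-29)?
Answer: -4971/29 ≈ -171.41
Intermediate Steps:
h = -93/29 (h = 93*(-1/29) = -93/29 ≈ -3.2069)
-72 + (-5 - 9*(-4))*h = -72 + (-5 - 9*(-4))*(-93/29) = -72 + (-5 - 3*(-12))*(-93/29) = -72 + (-5 + 36)*(-93/29) = -72 + 31*(-93/29) = -72 - 2883/29 = -4971/29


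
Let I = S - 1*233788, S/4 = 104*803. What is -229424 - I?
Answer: -329684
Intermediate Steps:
S = 334048 (S = 4*(104*803) = 4*83512 = 334048)
I = 100260 (I = 334048 - 1*233788 = 334048 - 233788 = 100260)
-229424 - I = -229424 - 1*100260 = -229424 - 100260 = -329684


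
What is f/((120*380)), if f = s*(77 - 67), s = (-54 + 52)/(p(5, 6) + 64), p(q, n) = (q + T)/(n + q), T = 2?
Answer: -11/1621080 ≈ -6.7856e-6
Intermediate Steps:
p(q, n) = (2 + q)/(n + q) (p(q, n) = (q + 2)/(n + q) = (2 + q)/(n + q))
s = -22/711 (s = (-54 + 52)/((2 + 5)/(6 + 5) + 64) = -2/(7/11 + 64) = -2/711/11 = -2*11/711 = -22/711 ≈ -0.030942)
f = -220/711 (f = -22*(77 - 67)/711 = -22/711*10 = -220/711 ≈ -0.30942)
f/((120*380)) = -220/(711*(120*380)) = -220/711/45600 = -220/711*1/45600 = -11/1621080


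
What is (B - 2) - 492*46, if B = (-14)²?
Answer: -22438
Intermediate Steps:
B = 196
(B - 2) - 492*46 = (196 - 2) - 492*46 = 194 - 22632 = -22438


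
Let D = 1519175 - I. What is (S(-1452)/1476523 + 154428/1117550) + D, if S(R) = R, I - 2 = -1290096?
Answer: 2317771037434309047/825044139325 ≈ 2.8093e+6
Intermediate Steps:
I = -1290094 (I = 2 - 1290096 = -1290094)
D = 2809269 (D = 1519175 - 1*(-1290094) = 1519175 + 1290094 = 2809269)
(S(-1452)/1476523 + 154428/1117550) + D = (-1452/1476523 + 154428/1117550) + 2809269 = (-1452*1/1476523 + 154428*(1/1117550)) + 2809269 = (-1452/1476523 + 77214/558775) + 2809269 = 113196905622/825044139325 + 2809269 = 2317771037434309047/825044139325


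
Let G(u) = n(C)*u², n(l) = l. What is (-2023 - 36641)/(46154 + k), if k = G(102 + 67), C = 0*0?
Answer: -19332/23077 ≈ -0.83772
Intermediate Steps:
C = 0
G(u) = 0 (G(u) = 0*u² = 0)
k = 0
(-2023 - 36641)/(46154 + k) = (-2023 - 36641)/(46154 + 0) = -38664/46154 = -38664*1/46154 = -19332/23077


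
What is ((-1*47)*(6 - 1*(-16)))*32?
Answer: -33088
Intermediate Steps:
((-1*47)*(6 - 1*(-16)))*32 = -47*(6 + 16)*32 = -47*22*32 = -1034*32 = -33088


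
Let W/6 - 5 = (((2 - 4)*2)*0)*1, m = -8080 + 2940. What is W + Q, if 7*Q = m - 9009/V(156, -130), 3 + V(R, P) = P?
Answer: -92383/133 ≈ -694.61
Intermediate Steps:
V(R, P) = -3 + P
m = -5140
W = 30 (W = 30 + 6*((((2 - 4)*2)*0)*1) = 30 + 6*((-2*2*0)*1) = 30 + 6*(-4*0*1) = 30 + 6*(0*1) = 30 + 6*0 = 30 + 0 = 30)
Q = -96373/133 (Q = (-5140 - 9009/(-3 - 130))/7 = (-5140 - 9009/(-133))/7 = (-5140 - 9009*(-1/133))/7 = (-5140 + 1287/19)/7 = (⅐)*(-96373/19) = -96373/133 ≈ -724.61)
W + Q = 30 - 96373/133 = -92383/133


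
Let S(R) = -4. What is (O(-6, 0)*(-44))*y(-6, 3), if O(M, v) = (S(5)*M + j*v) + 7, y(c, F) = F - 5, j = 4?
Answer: 2728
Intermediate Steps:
y(c, F) = -5 + F
O(M, v) = 7 - 4*M + 4*v (O(M, v) = (-4*M + 4*v) + 7 = 7 - 4*M + 4*v)
(O(-6, 0)*(-44))*y(-6, 3) = ((7 - 4*(-6) + 4*0)*(-44))*(-5 + 3) = ((7 + 24 + 0)*(-44))*(-2) = (31*(-44))*(-2) = -1364*(-2) = 2728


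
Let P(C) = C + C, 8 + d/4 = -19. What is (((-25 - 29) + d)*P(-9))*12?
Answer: 34992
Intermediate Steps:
d = -108 (d = -32 + 4*(-19) = -32 - 76 = -108)
P(C) = 2*C
(((-25 - 29) + d)*P(-9))*12 = (((-25 - 29) - 108)*(2*(-9)))*12 = ((-54 - 108)*(-18))*12 = -162*(-18)*12 = 2916*12 = 34992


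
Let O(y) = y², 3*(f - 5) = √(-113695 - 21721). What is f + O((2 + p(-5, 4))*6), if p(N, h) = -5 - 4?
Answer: 1769 + 2*I*√33854/3 ≈ 1769.0 + 122.66*I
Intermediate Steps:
p(N, h) = -9
f = 5 + 2*I*√33854/3 (f = 5 + √(-113695 - 21721)/3 = 5 + √(-135416)/3 = 5 + (2*I*√33854)/3 = 5 + 2*I*√33854/3 ≈ 5.0 + 122.66*I)
f + O((2 + p(-5, 4))*6) = (5 + 2*I*√33854/3) + ((2 - 9)*6)² = (5 + 2*I*√33854/3) + (-7*6)² = (5 + 2*I*√33854/3) + (-42)² = (5 + 2*I*√33854/3) + 1764 = 1769 + 2*I*√33854/3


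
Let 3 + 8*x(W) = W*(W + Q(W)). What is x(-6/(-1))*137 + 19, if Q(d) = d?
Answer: 9605/8 ≈ 1200.6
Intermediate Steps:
x(W) = -3/8 + W²/4 (x(W) = -3/8 + (W*(W + W))/8 = -3/8 + (W*(2*W))/8 = -3/8 + (2*W²)/8 = -3/8 + W²/4)
x(-6/(-1))*137 + 19 = (-3/8 + (-6/(-1))²/4)*137 + 19 = (-3/8 + (-6*(-1))²/4)*137 + 19 = (-3/8 + (¼)*6²)*137 + 19 = (-3/8 + (¼)*36)*137 + 19 = (-3/8 + 9)*137 + 19 = (69/8)*137 + 19 = 9453/8 + 19 = 9605/8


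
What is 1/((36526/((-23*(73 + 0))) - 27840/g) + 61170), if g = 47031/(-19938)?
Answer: 26321683/1920181101568 ≈ 1.3708e-5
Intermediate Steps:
g = -15677/6646 (g = 47031*(-1/19938) = -15677/6646 ≈ -2.3589)
1/((36526/((-23*(73 + 0))) - 27840/g) + 61170) = 1/((36526/((-23*(73 + 0))) - 27840/(-15677/6646)) + 61170) = 1/((36526/((-23*73)) - 27840*(-6646/15677)) + 61170) = 1/((36526/(-1679) + 185024640/15677) + 61170) = 1/((36526*(-1/1679) + 185024640/15677) + 61170) = 1/((-36526/1679 + 185024640/15677) + 61170) = 1/(310083752458/26321683 + 61170) = 1/(1920181101568/26321683) = 26321683/1920181101568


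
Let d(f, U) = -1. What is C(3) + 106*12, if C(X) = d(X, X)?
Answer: 1271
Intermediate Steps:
C(X) = -1
C(3) + 106*12 = -1 + 106*12 = -1 + 1272 = 1271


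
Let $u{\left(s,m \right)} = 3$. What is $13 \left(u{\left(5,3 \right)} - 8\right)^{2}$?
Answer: $325$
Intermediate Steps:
$13 \left(u{\left(5,3 \right)} - 8\right)^{2} = 13 \left(3 - 8\right)^{2} = 13 \left(-5\right)^{2} = 13 \cdot 25 = 325$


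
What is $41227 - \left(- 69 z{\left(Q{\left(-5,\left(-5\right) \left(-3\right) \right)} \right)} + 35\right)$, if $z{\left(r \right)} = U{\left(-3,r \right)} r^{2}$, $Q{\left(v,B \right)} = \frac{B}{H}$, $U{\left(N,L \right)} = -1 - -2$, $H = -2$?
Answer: $\frac{180293}{4} \approx 45073.0$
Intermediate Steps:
$U{\left(N,L \right)} = 1$ ($U{\left(N,L \right)} = -1 + 2 = 1$)
$Q{\left(v,B \right)} = - \frac{B}{2}$ ($Q{\left(v,B \right)} = \frac{B}{-2} = B \left(- \frac{1}{2}\right) = - \frac{B}{2}$)
$z{\left(r \right)} = r^{2}$ ($z{\left(r \right)} = 1 r^{2} = r^{2}$)
$41227 - \left(- 69 z{\left(Q{\left(-5,\left(-5\right) \left(-3\right) \right)} \right)} + 35\right) = 41227 - \left(- 69 \left(- \frac{\left(-5\right) \left(-3\right)}{2}\right)^{2} + 35\right) = 41227 - \left(- 69 \left(\left(- \frac{1}{2}\right) 15\right)^{2} + 35\right) = 41227 - \left(- 69 \left(- \frac{15}{2}\right)^{2} + 35\right) = 41227 - \left(\left(-69\right) \frac{225}{4} + 35\right) = 41227 - \left(- \frac{15525}{4} + 35\right) = 41227 - - \frac{15385}{4} = 41227 + \frac{15385}{4} = \frac{180293}{4}$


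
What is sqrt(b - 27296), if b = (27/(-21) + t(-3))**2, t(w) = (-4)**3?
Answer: I*sqrt(1128655)/7 ≈ 151.77*I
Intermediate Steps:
t(w) = -64
b = 208849/49 (b = (27/(-21) - 64)**2 = (27*(-1/21) - 64)**2 = (-9/7 - 64)**2 = (-457/7)**2 = 208849/49 ≈ 4262.2)
sqrt(b - 27296) = sqrt(208849/49 - 27296) = sqrt(-1128655/49) = I*sqrt(1128655)/7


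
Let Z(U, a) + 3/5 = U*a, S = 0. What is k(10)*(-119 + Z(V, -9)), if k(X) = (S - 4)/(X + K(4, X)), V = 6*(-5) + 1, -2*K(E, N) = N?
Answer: -2828/25 ≈ -113.12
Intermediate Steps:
K(E, N) = -N/2
V = -29 (V = -30 + 1 = -29)
Z(U, a) = -⅗ + U*a
k(X) = -8/X (k(X) = (0 - 4)/(X - X/2) = -4*2/X = -8/X)
k(10)*(-119 + Z(V, -9)) = (-8/10)*(-119 + (-⅗ - 29*(-9))) = (-8*⅒)*(-119 + (-⅗ + 261)) = -4*(-119 + 1302/5)/5 = -⅘*707/5 = -2828/25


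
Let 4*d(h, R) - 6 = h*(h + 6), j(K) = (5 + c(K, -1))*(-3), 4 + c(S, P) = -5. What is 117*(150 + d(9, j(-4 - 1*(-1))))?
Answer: 86697/4 ≈ 21674.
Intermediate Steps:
c(S, P) = -9 (c(S, P) = -4 - 5 = -9)
j(K) = 12 (j(K) = (5 - 9)*(-3) = -4*(-3) = 12)
d(h, R) = 3/2 + h*(6 + h)/4 (d(h, R) = 3/2 + (h*(h + 6))/4 = 3/2 + (h*(6 + h))/4 = 3/2 + h*(6 + h)/4)
117*(150 + d(9, j(-4 - 1*(-1)))) = 117*(150 + (3/2 + (¼)*9² + (3/2)*9)) = 117*(150 + (3/2 + (¼)*81 + 27/2)) = 117*(150 + (3/2 + 81/4 + 27/2)) = 117*(150 + 141/4) = 117*(741/4) = 86697/4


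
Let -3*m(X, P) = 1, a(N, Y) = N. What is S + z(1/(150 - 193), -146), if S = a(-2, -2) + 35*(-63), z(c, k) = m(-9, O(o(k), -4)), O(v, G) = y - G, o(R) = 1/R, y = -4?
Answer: -6622/3 ≈ -2207.3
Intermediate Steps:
O(v, G) = -4 - G
m(X, P) = -⅓ (m(X, P) = -⅓*1 = -⅓)
z(c, k) = -⅓
S = -2207 (S = -2 + 35*(-63) = -2 - 2205 = -2207)
S + z(1/(150 - 193), -146) = -2207 - ⅓ = -6622/3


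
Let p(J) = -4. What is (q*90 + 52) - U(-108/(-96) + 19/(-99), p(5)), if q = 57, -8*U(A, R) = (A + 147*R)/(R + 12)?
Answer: 262200259/50688 ≈ 5172.8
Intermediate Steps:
U(A, R) = -(A + 147*R)/(8*(12 + R)) (U(A, R) = -(A + 147*R)/(8*(R + 12)) = -(A + 147*R)/(8*(12 + R)))
(q*90 + 52) - U(-108/(-96) + 19/(-99), p(5)) = (57*90 + 52) - (-(-108/(-96) + 19/(-99)) - 147*(-4))/(8*(12 - 4)) = (5130 + 52) - (-(-108*(-1/96) + 19*(-1/99)) + 588)/(8*8) = 5182 - (-(9/8 - 19/99) + 588)/(8*8) = 5182 - (-1*739/792 + 588)/(8*8) = 5182 - (-739/792 + 588)/(8*8) = 5182 - 464957/(8*8*792) = 5182 - 1*464957/50688 = 5182 - 464957/50688 = 262200259/50688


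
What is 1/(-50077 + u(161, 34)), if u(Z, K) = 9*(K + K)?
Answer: -1/49465 ≈ -2.0216e-5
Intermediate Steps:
u(Z, K) = 18*K (u(Z, K) = 9*(2*K) = 18*K)
1/(-50077 + u(161, 34)) = 1/(-50077 + 18*34) = 1/(-50077 + 612) = 1/(-49465) = -1/49465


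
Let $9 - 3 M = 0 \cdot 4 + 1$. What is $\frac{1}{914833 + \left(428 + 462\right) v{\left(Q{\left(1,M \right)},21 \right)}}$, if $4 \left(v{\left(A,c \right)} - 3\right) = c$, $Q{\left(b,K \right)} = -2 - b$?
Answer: $\frac{2}{1844351} \approx 1.0844 \cdot 10^{-6}$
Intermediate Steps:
$M = \frac{8}{3}$ ($M = 3 - \frac{0 \cdot 4 + 1}{3} = 3 - \frac{0 + 1}{3} = 3 - \frac{1}{3} = \frac{8}{3} \approx 2.6667$)
$v{\left(A,c \right)} = 3 + \frac{c}{4}$
$\frac{1}{914833 + \left(428 + 462\right) v{\left(Q{\left(1,M \right)},21 \right)}} = \frac{1}{914833 + \left(428 + 462\right) \left(3 + \frac{1}{4} \cdot 21\right)} = \frac{1}{914833 + 890 \left(3 + \frac{21}{4}\right)} = \frac{1}{914833 + 890 \cdot \frac{33}{4}} = \frac{1}{914833 + \frac{14685}{2}} = \frac{1}{\frac{1844351}{2}} = \frac{2}{1844351}$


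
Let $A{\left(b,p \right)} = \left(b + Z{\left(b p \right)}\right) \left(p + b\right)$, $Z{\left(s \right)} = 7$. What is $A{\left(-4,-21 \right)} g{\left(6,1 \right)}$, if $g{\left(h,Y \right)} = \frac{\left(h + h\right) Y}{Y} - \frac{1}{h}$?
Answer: $- \frac{1775}{2} \approx -887.5$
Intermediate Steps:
$A{\left(b,p \right)} = \left(7 + b\right) \left(b + p\right)$ ($A{\left(b,p \right)} = \left(b + 7\right) \left(p + b\right) = \left(7 + b\right) \left(b + p\right)$)
$g{\left(h,Y \right)} = - \frac{1}{h} + 2 h$ ($g{\left(h,Y \right)} = \frac{2 h Y}{Y} - \frac{1}{h} = \frac{2 Y h}{Y} - \frac{1}{h} = 2 h - \frac{1}{h} = - \frac{1}{h} + 2 h$)
$A{\left(-4,-21 \right)} g{\left(6,1 \right)} = \left(\left(-4\right)^{2} + 7 \left(-4\right) + 7 \left(-21\right) - -84\right) \left(- \frac{1}{6} + 2 \cdot 6\right) = \left(16 - 28 - 147 + 84\right) \left(\left(-1\right) \frac{1}{6} + 12\right) = - 75 \left(- \frac{1}{6} + 12\right) = \left(-75\right) \frac{71}{6} = - \frac{1775}{2}$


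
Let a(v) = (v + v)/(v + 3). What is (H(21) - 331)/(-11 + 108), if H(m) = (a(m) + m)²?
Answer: 2985/1552 ≈ 1.9233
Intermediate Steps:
a(v) = 2*v/(3 + v) (a(v) = (2*v)/(3 + v) = 2*v/(3 + v))
H(m) = (m + 2*m/(3 + m))² (H(m) = (2*m/(3 + m) + m)² = (m + 2*m/(3 + m))²)
(H(21) - 331)/(-11 + 108) = (21²*(5 + 21)²/(3 + 21)² - 331)/(-11 + 108) = (441*26²/24² - 331)/97 = (441*(1/576)*676 - 331)*(1/97) = (8281/16 - 331)*(1/97) = (2985/16)*(1/97) = 2985/1552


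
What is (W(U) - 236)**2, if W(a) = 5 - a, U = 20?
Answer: 63001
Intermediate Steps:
(W(U) - 236)**2 = ((5 - 1*20) - 236)**2 = ((5 - 20) - 236)**2 = (-15 - 236)**2 = (-251)**2 = 63001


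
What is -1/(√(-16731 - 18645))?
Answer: I*√2211/8844 ≈ 0.0053167*I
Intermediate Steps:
-1/(√(-16731 - 18645)) = -1/(√(-35376)) = -1/(4*I*√2211) = -(-1)*I*√2211/8844 = I*√2211/8844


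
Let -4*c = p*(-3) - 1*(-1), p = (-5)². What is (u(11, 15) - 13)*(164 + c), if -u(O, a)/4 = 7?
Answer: -14965/2 ≈ -7482.5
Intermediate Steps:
p = 25
c = 37/2 (c = -(25*(-3) - 1*(-1))/4 = -(-75 + 1)/4 = -¼*(-74) = 37/2 ≈ 18.500)
u(O, a) = -28 (u(O, a) = -4*7 = -28)
(u(11, 15) - 13)*(164 + c) = (-28 - 13)*(164 + 37/2) = -41*365/2 = -14965/2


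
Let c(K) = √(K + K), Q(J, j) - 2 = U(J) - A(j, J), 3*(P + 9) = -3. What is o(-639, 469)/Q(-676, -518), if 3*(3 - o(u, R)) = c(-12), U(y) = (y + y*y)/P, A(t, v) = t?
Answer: -3/45110 + I*√6/67665 ≈ -6.6504e-5 + 3.62e-5*I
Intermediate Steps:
P = -10 (P = -9 + (⅓)*(-3) = -9 - 1 = -10)
U(y) = -y/10 - y²/10 (U(y) = (y + y*y)/(-10) = (y + y²)*(-⅒) = -y/10 - y²/10)
Q(J, j) = 2 - j - J*(1 + J)/10 (Q(J, j) = 2 + (-J*(1 + J)/10 - j) = 2 + (-j - J*(1 + J)/10) = 2 - j - J*(1 + J)/10)
c(K) = √2*√K (c(K) = √(2*K) = √2*√K)
o(u, R) = 3 - 2*I*√6/3 (o(u, R) = 3 - √2*√(-12)/3 = 3 - √2*2*I*√3/3 = 3 - 2*I*√6/3)
o(-639, 469)/Q(-676, -518) = (3 - 2*I*√6/3)/(2 - 1*(-518) - ⅒*(-676)*(1 - 676)) = (3 - 2*I*√6/3)/(2 + 518 - ⅒*(-676)*(-675)) = (3 - 2*I*√6/3)/(2 + 518 - 45630) = (3 - 2*I*√6/3)/(-45110) = (3 - 2*I*√6/3)*(-1/45110) = -3/45110 + I*√6/67665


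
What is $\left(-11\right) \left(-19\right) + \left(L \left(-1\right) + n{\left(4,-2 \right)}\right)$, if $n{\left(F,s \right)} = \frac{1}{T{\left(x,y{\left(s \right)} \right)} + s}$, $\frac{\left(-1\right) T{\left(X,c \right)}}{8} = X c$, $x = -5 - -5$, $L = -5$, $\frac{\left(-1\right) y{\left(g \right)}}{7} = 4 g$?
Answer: $\frac{427}{2} \approx 213.5$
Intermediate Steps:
$y{\left(g \right)} = - 28 g$ ($y{\left(g \right)} = - 7 \cdot 4 g = - 28 g$)
$x = 0$ ($x = -5 + 5 = 0$)
$T{\left(X,c \right)} = - 8 X c$
$n{\left(F,s \right)} = \frac{1}{s}$ ($n{\left(F,s \right)} = \frac{1}{\left(-8\right) 0 \left(- 28 s\right) + s} = \frac{1}{0 + s} = \frac{1}{s}$)
$\left(-11\right) \left(-19\right) + \left(L \left(-1\right) + n{\left(4,-2 \right)}\right) = \left(-11\right) \left(-19\right) + \left(\left(-5\right) \left(-1\right) + \frac{1}{-2}\right) = 209 + \left(5 - \frac{1}{2}\right) = 209 + \frac{9}{2} = \frac{427}{2}$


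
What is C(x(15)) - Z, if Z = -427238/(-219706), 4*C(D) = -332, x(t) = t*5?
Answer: -9331418/109853 ≈ -84.945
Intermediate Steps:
x(t) = 5*t
C(D) = -83 (C(D) = (¼)*(-332) = -83)
Z = 213619/109853 (Z = -427238*(-1/219706) = 213619/109853 ≈ 1.9446)
C(x(15)) - Z = -83 - 1*213619/109853 = -83 - 213619/109853 = -9331418/109853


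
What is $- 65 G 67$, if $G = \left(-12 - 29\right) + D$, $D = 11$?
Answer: $130650$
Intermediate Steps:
$G = -30$ ($G = \left(-12 - 29\right) + 11 = -41 + 11 = -30$)
$- 65 G 67 = \left(-65\right) \left(-30\right) 67 = 1950 \cdot 67 = 130650$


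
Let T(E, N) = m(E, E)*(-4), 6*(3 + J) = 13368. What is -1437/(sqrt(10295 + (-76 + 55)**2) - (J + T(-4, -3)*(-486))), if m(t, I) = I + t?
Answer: -19150899/177598193 + 5748*sqrt(671)/177598193 ≈ -0.10699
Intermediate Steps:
J = 2225 (J = -3 + (1/6)*13368 = -3 + 2228 = 2225)
T(E, N) = -8*E (T(E, N) = (E + E)*(-4) = (2*E)*(-4) = -8*E)
-1437/(sqrt(10295 + (-76 + 55)**2) - (J + T(-4, -3)*(-486))) = -1437/(sqrt(10295 + (-76 + 55)**2) - (2225 - 8*(-4)*(-486))) = -1437/(sqrt(10295 + (-21)**2) - (2225 + 32*(-486))) = -1437/(sqrt(10295 + 441) - (2225 - 15552)) = -1437/(sqrt(10736) - 1*(-13327)) = -1437/(4*sqrt(671) + 13327) = -1437/(13327 + 4*sqrt(671))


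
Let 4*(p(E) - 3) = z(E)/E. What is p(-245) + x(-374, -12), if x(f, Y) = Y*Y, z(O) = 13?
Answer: 144047/980 ≈ 146.99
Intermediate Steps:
p(E) = 3 + 13/(4*E) (p(E) = 3 + (13/E)/4 = 3 + 13/(4*E))
x(f, Y) = Y**2
p(-245) + x(-374, -12) = (3 + (13/4)/(-245)) + (-12)**2 = (3 + (13/4)*(-1/245)) + 144 = (3 - 13/980) + 144 = 2927/980 + 144 = 144047/980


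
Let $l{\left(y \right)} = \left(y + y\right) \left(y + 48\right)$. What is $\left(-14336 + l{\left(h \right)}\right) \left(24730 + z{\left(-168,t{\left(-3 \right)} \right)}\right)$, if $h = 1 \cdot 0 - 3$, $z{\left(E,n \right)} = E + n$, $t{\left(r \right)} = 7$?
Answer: $-358854814$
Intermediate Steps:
$h = -3$ ($h = 0 - 3 = -3$)
$l{\left(y \right)} = 2 y \left(48 + y\right)$
$\left(-14336 + l{\left(h \right)}\right) \left(24730 + z{\left(-168,t{\left(-3 \right)} \right)}\right) = \left(-14336 + 2 \left(-3\right) \left(48 - 3\right)\right) \left(24730 + \left(-168 + 7\right)\right) = \left(-14336 + 2 \left(-3\right) 45\right) \left(24730 - 161\right) = \left(-14336 - 270\right) 24569 = \left(-14606\right) 24569 = -358854814$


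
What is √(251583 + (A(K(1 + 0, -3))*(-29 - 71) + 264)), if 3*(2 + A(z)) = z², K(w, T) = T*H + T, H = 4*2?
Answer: √227747 ≈ 477.23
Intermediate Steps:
H = 8
K(w, T) = 9*T (K(w, T) = T*8 + T = 8*T + T = 9*T)
A(z) = -2 + z²/3
√(251583 + (A(K(1 + 0, -3))*(-29 - 71) + 264)) = √(251583 + ((-2 + (9*(-3))²/3)*(-29 - 71) + 264)) = √(251583 + ((-2 + (⅓)*(-27)²)*(-100) + 264)) = √(251583 + ((-2 + (⅓)*729)*(-100) + 264)) = √(251583 + ((-2 + 243)*(-100) + 264)) = √(251583 + (241*(-100) + 264)) = √(251583 + (-24100 + 264)) = √(251583 - 23836) = √227747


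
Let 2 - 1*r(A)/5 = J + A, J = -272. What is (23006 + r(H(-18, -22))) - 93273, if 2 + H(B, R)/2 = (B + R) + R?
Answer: -68257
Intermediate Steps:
H(B, R) = -4 + 2*B + 4*R (H(B, R) = -4 + 2*((B + R) + R) = -4 + 2*(B + 2*R) = -4 + (2*B + 4*R) = -4 + 2*B + 4*R)
r(A) = 1370 - 5*A (r(A) = 10 - 5*(-272 + A) = 10 + (1360 - 5*A) = 1370 - 5*A)
(23006 + r(H(-18, -22))) - 93273 = (23006 + (1370 - 5*(-4 + 2*(-18) + 4*(-22)))) - 93273 = (23006 + (1370 - 5*(-4 - 36 - 88))) - 93273 = (23006 + (1370 - 5*(-128))) - 93273 = (23006 + (1370 + 640)) - 93273 = (23006 + 2010) - 93273 = 25016 - 93273 = -68257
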